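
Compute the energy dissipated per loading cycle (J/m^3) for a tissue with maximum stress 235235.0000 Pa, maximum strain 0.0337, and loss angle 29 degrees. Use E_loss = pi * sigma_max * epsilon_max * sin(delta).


E_loss = pi * sigma_max * epsilon_max * sin(delta)
delta = 29 deg = 0.5061 rad
sin(delta) = 0.4848
E_loss = pi * 235235.0000 * 0.0337 * 0.4848
E_loss = 12074.0492


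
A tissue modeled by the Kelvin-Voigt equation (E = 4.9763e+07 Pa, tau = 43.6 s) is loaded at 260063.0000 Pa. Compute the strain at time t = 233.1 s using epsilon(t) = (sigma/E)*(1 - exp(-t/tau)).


epsilon(t) = (sigma/E) * (1 - exp(-t/tau))
sigma/E = 260063.0000 / 4.9763e+07 = 0.0052
exp(-t/tau) = exp(-233.1 / 43.6) = 0.0048
epsilon = 0.0052 * (1 - 0.0048)
epsilon = 0.0052


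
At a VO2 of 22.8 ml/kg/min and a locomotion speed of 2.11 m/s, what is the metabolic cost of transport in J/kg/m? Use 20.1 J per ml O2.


Power per kg = VO2 * 20.1 / 60
Power per kg = 22.8 * 20.1 / 60 = 7.6380 W/kg
Cost = power_per_kg / speed
Cost = 7.6380 / 2.11
Cost = 3.6199


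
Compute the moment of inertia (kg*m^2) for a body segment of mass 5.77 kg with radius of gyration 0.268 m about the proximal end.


I = m * k^2
I = 5.77 * 0.268^2
k^2 = 0.0718
I = 0.4144


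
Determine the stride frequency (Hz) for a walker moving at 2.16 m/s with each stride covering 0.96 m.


f = v / stride_length
f = 2.16 / 0.96
f = 2.2500


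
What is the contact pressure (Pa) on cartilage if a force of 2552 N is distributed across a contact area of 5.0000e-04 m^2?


P = F / A
P = 2552 / 5.0000e-04
P = 5.1040e+06


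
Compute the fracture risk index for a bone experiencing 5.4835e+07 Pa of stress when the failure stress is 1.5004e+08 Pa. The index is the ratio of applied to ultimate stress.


FRI = applied / ultimate
FRI = 5.4835e+07 / 1.5004e+08
FRI = 0.3655


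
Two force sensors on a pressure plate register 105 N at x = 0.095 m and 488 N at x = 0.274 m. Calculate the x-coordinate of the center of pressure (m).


COP_x = (F1*x1 + F2*x2) / (F1 + F2)
COP_x = (105*0.095 + 488*0.274) / (105 + 488)
Numerator = 143.6870
Denominator = 593
COP_x = 0.2423


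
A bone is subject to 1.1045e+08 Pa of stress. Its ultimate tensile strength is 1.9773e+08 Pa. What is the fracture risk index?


FRI = applied / ultimate
FRI = 1.1045e+08 / 1.9773e+08
FRI = 0.5586


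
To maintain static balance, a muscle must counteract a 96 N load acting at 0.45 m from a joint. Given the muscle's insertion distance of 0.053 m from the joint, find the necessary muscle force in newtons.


F_muscle = W * d_load / d_muscle
F_muscle = 96 * 0.45 / 0.053
Numerator = 43.2000
F_muscle = 815.0943


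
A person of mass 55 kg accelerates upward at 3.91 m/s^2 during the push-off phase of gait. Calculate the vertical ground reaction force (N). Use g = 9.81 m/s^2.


GRF = m * (g + a)
GRF = 55 * (9.81 + 3.91)
GRF = 55 * 13.7200
GRF = 754.6000


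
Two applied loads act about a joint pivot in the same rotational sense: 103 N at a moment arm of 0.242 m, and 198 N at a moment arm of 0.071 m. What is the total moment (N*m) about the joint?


M = F1 * d1 + F2 * d2
M = 103 * 0.242 + 198 * 0.071
M = 24.9260 + 14.0580
M = 38.9840


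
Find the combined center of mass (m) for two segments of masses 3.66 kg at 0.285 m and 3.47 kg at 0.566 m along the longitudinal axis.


COM = (m1*x1 + m2*x2) / (m1 + m2)
COM = (3.66*0.285 + 3.47*0.566) / (3.66 + 3.47)
Numerator = 3.0071
Denominator = 7.1300
COM = 0.4218


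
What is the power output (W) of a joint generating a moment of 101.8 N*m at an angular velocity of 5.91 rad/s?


P = M * omega
P = 101.8 * 5.91
P = 601.6380


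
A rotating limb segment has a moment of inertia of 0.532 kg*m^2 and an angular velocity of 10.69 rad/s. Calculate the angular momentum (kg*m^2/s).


L = I * omega
L = 0.532 * 10.69
L = 5.6871


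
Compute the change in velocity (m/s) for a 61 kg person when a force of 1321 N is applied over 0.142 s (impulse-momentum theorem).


J = F * dt = 1321 * 0.142 = 187.5820 N*s
delta_v = J / m
delta_v = 187.5820 / 61
delta_v = 3.0751


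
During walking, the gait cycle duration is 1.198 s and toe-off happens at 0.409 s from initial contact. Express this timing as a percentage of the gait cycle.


pct = (event_time / cycle_time) * 100
pct = (0.409 / 1.198) * 100
ratio = 0.3414
pct = 34.1402


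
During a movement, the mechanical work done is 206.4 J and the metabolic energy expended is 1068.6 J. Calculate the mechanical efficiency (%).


eta = (W_mech / E_meta) * 100
eta = (206.4 / 1068.6) * 100
ratio = 0.1931
eta = 19.3150


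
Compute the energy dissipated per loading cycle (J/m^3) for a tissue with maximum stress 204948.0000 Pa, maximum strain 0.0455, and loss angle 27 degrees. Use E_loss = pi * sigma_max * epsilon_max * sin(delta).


E_loss = pi * sigma_max * epsilon_max * sin(delta)
delta = 27 deg = 0.4712 rad
sin(delta) = 0.4540
E_loss = pi * 204948.0000 * 0.0455 * 0.4540
E_loss = 13300.0024


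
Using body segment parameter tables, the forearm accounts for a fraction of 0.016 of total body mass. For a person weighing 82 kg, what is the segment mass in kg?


m_segment = body_mass * fraction
m_segment = 82 * 0.016
m_segment = 1.3120


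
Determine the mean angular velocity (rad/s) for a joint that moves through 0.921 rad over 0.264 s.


omega = delta_theta / delta_t
omega = 0.921 / 0.264
omega = 3.4886


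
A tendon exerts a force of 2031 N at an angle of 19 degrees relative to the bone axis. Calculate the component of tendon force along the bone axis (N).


F_eff = F_tendon * cos(theta)
theta = 19 deg = 0.3316 rad
cos(theta) = 0.9455
F_eff = 2031 * 0.9455
F_eff = 1920.3482


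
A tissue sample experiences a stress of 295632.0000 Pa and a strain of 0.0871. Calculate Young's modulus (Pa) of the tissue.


E = stress / strain
E = 295632.0000 / 0.0871
E = 3.3942e+06


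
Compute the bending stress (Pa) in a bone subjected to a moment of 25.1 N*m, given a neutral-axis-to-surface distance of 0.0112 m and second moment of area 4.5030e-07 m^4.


sigma = M * c / I
sigma = 25.1 * 0.0112 / 4.5030e-07
M * c = 0.2811
sigma = 624294.9145


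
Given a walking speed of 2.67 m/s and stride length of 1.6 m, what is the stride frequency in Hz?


f = v / stride_length
f = 2.67 / 1.6
f = 1.6687


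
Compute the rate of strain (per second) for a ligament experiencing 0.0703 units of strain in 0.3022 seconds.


strain_rate = delta_strain / delta_t
strain_rate = 0.0703 / 0.3022
strain_rate = 0.2326


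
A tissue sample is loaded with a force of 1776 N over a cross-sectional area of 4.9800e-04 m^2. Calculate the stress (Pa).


stress = F / A
stress = 1776 / 4.9800e-04
stress = 3.5663e+06


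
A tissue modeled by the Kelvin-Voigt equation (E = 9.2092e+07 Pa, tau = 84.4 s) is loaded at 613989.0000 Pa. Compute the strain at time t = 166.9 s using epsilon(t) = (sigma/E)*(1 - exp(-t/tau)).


epsilon(t) = (sigma/E) * (1 - exp(-t/tau))
sigma/E = 613989.0000 / 9.2092e+07 = 0.0067
exp(-t/tau) = exp(-166.9 / 84.4) = 0.1384
epsilon = 0.0067 * (1 - 0.1384)
epsilon = 0.0057


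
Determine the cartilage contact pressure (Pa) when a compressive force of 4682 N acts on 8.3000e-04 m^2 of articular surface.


P = F / A
P = 4682 / 8.3000e-04
P = 5.6410e+06


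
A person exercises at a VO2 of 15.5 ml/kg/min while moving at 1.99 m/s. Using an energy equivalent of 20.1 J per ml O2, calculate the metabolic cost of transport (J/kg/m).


Power per kg = VO2 * 20.1 / 60
Power per kg = 15.5 * 20.1 / 60 = 5.1925 W/kg
Cost = power_per_kg / speed
Cost = 5.1925 / 1.99
Cost = 2.6093


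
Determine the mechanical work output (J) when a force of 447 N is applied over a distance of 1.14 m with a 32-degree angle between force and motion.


W = F * d * cos(theta)
theta = 32 deg = 0.5585 rad
cos(theta) = 0.8480
W = 447 * 1.14 * 0.8480
W = 432.1483


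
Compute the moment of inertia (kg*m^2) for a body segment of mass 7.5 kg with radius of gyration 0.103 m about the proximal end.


I = m * k^2
I = 7.5 * 0.103^2
k^2 = 0.0106
I = 0.0796


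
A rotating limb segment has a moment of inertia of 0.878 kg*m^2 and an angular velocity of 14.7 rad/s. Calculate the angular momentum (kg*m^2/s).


L = I * omega
L = 0.878 * 14.7
L = 12.9066


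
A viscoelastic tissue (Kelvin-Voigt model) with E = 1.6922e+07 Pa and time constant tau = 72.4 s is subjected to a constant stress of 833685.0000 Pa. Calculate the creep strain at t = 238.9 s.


epsilon(t) = (sigma/E) * (1 - exp(-t/tau))
sigma/E = 833685.0000 / 1.6922e+07 = 0.0493
exp(-t/tau) = exp(-238.9 / 72.4) = 0.0369
epsilon = 0.0493 * (1 - 0.0369)
epsilon = 0.0474


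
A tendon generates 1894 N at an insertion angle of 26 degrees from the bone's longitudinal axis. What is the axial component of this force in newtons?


F_eff = F_tendon * cos(theta)
theta = 26 deg = 0.4538 rad
cos(theta) = 0.8988
F_eff = 1894 * 0.8988
F_eff = 1702.3159


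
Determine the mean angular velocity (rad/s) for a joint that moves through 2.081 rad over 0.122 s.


omega = delta_theta / delta_t
omega = 2.081 / 0.122
omega = 17.0574


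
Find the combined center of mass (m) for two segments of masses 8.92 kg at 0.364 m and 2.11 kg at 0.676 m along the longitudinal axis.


COM = (m1*x1 + m2*x2) / (m1 + m2)
COM = (8.92*0.364 + 2.11*0.676) / (8.92 + 2.11)
Numerator = 4.6732
Denominator = 11.0300
COM = 0.4237


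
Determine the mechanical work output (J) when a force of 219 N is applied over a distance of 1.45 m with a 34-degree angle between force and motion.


W = F * d * cos(theta)
theta = 34 deg = 0.5934 rad
cos(theta) = 0.8290
W = 219 * 1.45 * 0.8290
W = 263.2609


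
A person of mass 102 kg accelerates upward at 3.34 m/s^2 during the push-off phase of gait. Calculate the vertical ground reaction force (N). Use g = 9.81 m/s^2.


GRF = m * (g + a)
GRF = 102 * (9.81 + 3.34)
GRF = 102 * 13.1500
GRF = 1341.3000


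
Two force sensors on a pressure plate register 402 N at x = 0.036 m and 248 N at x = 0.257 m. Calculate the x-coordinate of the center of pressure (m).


COP_x = (F1*x1 + F2*x2) / (F1 + F2)
COP_x = (402*0.036 + 248*0.257) / (402 + 248)
Numerator = 78.2080
Denominator = 650
COP_x = 0.1203


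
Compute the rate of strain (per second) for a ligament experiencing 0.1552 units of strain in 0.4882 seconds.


strain_rate = delta_strain / delta_t
strain_rate = 0.1552 / 0.4882
strain_rate = 0.3179


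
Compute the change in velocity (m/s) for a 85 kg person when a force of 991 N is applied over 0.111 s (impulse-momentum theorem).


J = F * dt = 991 * 0.111 = 110.0010 N*s
delta_v = J / m
delta_v = 110.0010 / 85
delta_v = 1.2941


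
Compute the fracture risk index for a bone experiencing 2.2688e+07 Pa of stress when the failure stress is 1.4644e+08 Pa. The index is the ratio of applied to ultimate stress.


FRI = applied / ultimate
FRI = 2.2688e+07 / 1.4644e+08
FRI = 0.1549


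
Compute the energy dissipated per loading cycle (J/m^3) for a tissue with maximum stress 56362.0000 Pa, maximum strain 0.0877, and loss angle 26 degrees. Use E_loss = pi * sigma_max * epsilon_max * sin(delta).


E_loss = pi * sigma_max * epsilon_max * sin(delta)
delta = 26 deg = 0.4538 rad
sin(delta) = 0.4384
E_loss = pi * 56362.0000 * 0.0877 * 0.4384
E_loss = 6807.3460


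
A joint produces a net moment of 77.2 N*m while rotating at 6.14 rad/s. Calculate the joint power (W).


P = M * omega
P = 77.2 * 6.14
P = 474.0080


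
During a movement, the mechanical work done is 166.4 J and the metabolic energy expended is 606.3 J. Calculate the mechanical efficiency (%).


eta = (W_mech / E_meta) * 100
eta = (166.4 / 606.3) * 100
ratio = 0.2745
eta = 27.4452


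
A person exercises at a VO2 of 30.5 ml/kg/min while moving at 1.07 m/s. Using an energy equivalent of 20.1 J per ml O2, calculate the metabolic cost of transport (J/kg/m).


Power per kg = VO2 * 20.1 / 60
Power per kg = 30.5 * 20.1 / 60 = 10.2175 W/kg
Cost = power_per_kg / speed
Cost = 10.2175 / 1.07
Cost = 9.5491


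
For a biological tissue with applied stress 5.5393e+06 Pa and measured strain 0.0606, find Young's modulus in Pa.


E = stress / strain
E = 5.5393e+06 / 0.0606
E = 9.1408e+07


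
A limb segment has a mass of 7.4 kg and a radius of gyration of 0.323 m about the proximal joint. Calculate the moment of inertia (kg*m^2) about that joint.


I = m * k^2
I = 7.4 * 0.323^2
k^2 = 0.1043
I = 0.7720


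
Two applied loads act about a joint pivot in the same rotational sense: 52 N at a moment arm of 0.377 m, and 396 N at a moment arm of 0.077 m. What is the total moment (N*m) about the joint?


M = F1 * d1 + F2 * d2
M = 52 * 0.377 + 396 * 0.077
M = 19.6040 + 30.4920
M = 50.0960


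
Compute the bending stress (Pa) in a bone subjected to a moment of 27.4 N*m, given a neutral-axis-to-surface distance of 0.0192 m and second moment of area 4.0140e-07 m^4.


sigma = M * c / I
sigma = 27.4 * 0.0192 / 4.0140e-07
M * c = 0.5261
sigma = 1.3106e+06


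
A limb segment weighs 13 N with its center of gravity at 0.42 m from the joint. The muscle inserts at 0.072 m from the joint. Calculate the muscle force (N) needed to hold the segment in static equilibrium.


F_muscle = W * d_load / d_muscle
F_muscle = 13 * 0.42 / 0.072
Numerator = 5.4600
F_muscle = 75.8333


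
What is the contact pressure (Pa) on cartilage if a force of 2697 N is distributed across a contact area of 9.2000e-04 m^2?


P = F / A
P = 2697 / 9.2000e-04
P = 2.9315e+06


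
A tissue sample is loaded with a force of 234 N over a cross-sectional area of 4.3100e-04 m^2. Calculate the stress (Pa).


stress = F / A
stress = 234 / 4.3100e-04
stress = 542923.4339


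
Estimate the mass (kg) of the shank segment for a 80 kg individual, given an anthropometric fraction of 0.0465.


m_segment = body_mass * fraction
m_segment = 80 * 0.0465
m_segment = 3.7200


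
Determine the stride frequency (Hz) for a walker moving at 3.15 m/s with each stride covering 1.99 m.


f = v / stride_length
f = 3.15 / 1.99
f = 1.5829


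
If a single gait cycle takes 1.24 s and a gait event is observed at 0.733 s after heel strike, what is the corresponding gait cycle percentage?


pct = (event_time / cycle_time) * 100
pct = (0.733 / 1.24) * 100
ratio = 0.5911
pct = 59.1129


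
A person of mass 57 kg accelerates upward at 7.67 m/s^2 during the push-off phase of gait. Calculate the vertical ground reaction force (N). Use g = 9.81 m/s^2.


GRF = m * (g + a)
GRF = 57 * (9.81 + 7.67)
GRF = 57 * 17.4800
GRF = 996.3600


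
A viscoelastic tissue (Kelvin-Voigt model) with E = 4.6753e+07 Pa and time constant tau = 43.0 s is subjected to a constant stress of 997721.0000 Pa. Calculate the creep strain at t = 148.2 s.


epsilon(t) = (sigma/E) * (1 - exp(-t/tau))
sigma/E = 997721.0000 / 4.6753e+07 = 0.0213
exp(-t/tau) = exp(-148.2 / 43.0) = 0.0319
epsilon = 0.0213 * (1 - 0.0319)
epsilon = 0.0207


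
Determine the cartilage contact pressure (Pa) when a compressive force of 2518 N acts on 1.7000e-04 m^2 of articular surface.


P = F / A
P = 2518 / 1.7000e-04
P = 1.4812e+07


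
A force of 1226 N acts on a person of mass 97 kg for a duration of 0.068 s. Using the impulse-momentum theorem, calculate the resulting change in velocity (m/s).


J = F * dt = 1226 * 0.068 = 83.3680 N*s
delta_v = J / m
delta_v = 83.3680 / 97
delta_v = 0.8595


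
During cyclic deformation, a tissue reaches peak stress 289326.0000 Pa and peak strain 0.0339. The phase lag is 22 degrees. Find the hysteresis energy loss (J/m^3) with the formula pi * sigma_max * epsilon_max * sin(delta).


E_loss = pi * sigma_max * epsilon_max * sin(delta)
delta = 22 deg = 0.3840 rad
sin(delta) = 0.3746
E_loss = pi * 289326.0000 * 0.0339 * 0.3746
E_loss = 11542.8340


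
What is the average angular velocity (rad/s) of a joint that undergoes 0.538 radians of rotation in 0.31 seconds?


omega = delta_theta / delta_t
omega = 0.538 / 0.31
omega = 1.7355


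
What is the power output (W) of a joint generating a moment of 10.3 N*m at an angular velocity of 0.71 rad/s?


P = M * omega
P = 10.3 * 0.71
P = 7.3130


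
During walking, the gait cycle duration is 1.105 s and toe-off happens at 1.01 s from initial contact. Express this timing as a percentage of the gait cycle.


pct = (event_time / cycle_time) * 100
pct = (1.01 / 1.105) * 100
ratio = 0.9140
pct = 91.4027


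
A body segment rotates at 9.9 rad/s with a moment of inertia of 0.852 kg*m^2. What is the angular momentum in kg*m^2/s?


L = I * omega
L = 0.852 * 9.9
L = 8.4348


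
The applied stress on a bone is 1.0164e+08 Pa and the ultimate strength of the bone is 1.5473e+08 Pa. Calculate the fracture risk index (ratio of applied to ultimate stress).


FRI = applied / ultimate
FRI = 1.0164e+08 / 1.5473e+08
FRI = 0.6569


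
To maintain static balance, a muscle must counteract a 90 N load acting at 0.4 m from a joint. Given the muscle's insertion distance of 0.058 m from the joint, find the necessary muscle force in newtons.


F_muscle = W * d_load / d_muscle
F_muscle = 90 * 0.4 / 0.058
Numerator = 36.0000
F_muscle = 620.6897


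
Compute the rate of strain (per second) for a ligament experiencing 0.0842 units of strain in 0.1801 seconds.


strain_rate = delta_strain / delta_t
strain_rate = 0.0842 / 0.1801
strain_rate = 0.4675


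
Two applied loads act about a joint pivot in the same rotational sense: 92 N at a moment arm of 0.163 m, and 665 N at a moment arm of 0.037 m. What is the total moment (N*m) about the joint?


M = F1 * d1 + F2 * d2
M = 92 * 0.163 + 665 * 0.037
M = 14.9960 + 24.6050
M = 39.6010


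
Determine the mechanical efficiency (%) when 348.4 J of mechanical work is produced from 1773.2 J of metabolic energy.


eta = (W_mech / E_meta) * 100
eta = (348.4 / 1773.2) * 100
ratio = 0.1965
eta = 19.6481


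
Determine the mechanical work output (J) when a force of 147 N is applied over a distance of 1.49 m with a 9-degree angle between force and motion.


W = F * d * cos(theta)
theta = 9 deg = 0.1571 rad
cos(theta) = 0.9877
W = 147 * 1.49 * 0.9877
W = 216.3334


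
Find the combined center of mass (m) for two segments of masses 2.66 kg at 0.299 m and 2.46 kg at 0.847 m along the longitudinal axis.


COM = (m1*x1 + m2*x2) / (m1 + m2)
COM = (2.66*0.299 + 2.46*0.847) / (2.66 + 2.46)
Numerator = 2.8790
Denominator = 5.1200
COM = 0.5623


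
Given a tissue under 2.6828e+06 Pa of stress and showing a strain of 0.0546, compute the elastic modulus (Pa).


E = stress / strain
E = 2.6828e+06 / 0.0546
E = 4.9136e+07


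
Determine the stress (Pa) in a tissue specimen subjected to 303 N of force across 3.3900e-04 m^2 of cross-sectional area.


stress = F / A
stress = 303 / 3.3900e-04
stress = 893805.3097


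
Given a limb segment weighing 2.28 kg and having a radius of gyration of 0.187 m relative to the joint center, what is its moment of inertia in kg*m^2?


I = m * k^2
I = 2.28 * 0.187^2
k^2 = 0.0350
I = 0.0797


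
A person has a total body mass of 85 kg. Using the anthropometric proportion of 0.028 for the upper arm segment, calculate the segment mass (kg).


m_segment = body_mass * fraction
m_segment = 85 * 0.028
m_segment = 2.3800


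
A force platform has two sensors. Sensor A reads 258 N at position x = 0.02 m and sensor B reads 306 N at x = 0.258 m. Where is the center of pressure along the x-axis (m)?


COP_x = (F1*x1 + F2*x2) / (F1 + F2)
COP_x = (258*0.02 + 306*0.258) / (258 + 306)
Numerator = 84.1080
Denominator = 564
COP_x = 0.1491


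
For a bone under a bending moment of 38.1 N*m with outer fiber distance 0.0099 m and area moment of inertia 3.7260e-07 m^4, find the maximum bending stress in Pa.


sigma = M * c / I
sigma = 38.1 * 0.0099 / 3.7260e-07
M * c = 0.3772
sigma = 1.0123e+06


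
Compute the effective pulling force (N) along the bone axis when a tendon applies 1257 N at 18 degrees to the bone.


F_eff = F_tendon * cos(theta)
theta = 18 deg = 0.3142 rad
cos(theta) = 0.9511
F_eff = 1257 * 0.9511
F_eff = 1195.4780


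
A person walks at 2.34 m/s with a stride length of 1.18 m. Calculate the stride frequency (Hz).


f = v / stride_length
f = 2.34 / 1.18
f = 1.9831


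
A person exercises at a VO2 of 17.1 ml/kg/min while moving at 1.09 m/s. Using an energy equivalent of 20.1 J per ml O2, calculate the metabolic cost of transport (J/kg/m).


Power per kg = VO2 * 20.1 / 60
Power per kg = 17.1 * 20.1 / 60 = 5.7285 W/kg
Cost = power_per_kg / speed
Cost = 5.7285 / 1.09
Cost = 5.2555


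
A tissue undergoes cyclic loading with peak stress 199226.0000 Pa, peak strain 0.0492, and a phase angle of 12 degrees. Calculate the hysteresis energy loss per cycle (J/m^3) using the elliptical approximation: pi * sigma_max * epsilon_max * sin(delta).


E_loss = pi * sigma_max * epsilon_max * sin(delta)
delta = 12 deg = 0.2094 rad
sin(delta) = 0.2079
E_loss = pi * 199226.0000 * 0.0492 * 0.2079
E_loss = 6402.3572


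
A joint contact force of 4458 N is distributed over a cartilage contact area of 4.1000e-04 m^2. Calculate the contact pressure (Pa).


P = F / A
P = 4458 / 4.1000e-04
P = 1.0873e+07


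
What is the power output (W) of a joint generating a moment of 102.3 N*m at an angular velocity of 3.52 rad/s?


P = M * omega
P = 102.3 * 3.52
P = 360.0960


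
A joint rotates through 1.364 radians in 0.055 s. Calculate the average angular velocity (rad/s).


omega = delta_theta / delta_t
omega = 1.364 / 0.055
omega = 24.8000


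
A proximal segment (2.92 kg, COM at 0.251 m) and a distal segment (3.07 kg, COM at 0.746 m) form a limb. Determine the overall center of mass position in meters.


COM = (m1*x1 + m2*x2) / (m1 + m2)
COM = (2.92*0.251 + 3.07*0.746) / (2.92 + 3.07)
Numerator = 3.0231
Denominator = 5.9900
COM = 0.5047


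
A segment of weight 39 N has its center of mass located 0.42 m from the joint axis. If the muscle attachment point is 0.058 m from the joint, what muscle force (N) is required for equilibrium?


F_muscle = W * d_load / d_muscle
F_muscle = 39 * 0.42 / 0.058
Numerator = 16.3800
F_muscle = 282.4138


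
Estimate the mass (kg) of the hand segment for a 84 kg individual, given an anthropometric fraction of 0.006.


m_segment = body_mass * fraction
m_segment = 84 * 0.006
m_segment = 0.5040


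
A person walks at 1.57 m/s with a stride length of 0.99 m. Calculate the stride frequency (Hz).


f = v / stride_length
f = 1.57 / 0.99
f = 1.5859


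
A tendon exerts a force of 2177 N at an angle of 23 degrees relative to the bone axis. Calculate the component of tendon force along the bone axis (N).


F_eff = F_tendon * cos(theta)
theta = 23 deg = 0.4014 rad
cos(theta) = 0.9205
F_eff = 2177 * 0.9205
F_eff = 2003.9391


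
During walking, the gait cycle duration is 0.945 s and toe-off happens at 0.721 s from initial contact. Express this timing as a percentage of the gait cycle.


pct = (event_time / cycle_time) * 100
pct = (0.721 / 0.945) * 100
ratio = 0.7630
pct = 76.2963


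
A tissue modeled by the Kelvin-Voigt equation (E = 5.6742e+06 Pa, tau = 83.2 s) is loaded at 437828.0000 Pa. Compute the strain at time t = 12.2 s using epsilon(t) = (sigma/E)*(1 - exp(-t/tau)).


epsilon(t) = (sigma/E) * (1 - exp(-t/tau))
sigma/E = 437828.0000 / 5.6742e+06 = 0.0772
exp(-t/tau) = exp(-12.2 / 83.2) = 0.8636
epsilon = 0.0772 * (1 - 0.8636)
epsilon = 0.0105


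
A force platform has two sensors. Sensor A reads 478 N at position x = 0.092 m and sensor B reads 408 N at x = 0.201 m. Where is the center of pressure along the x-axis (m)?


COP_x = (F1*x1 + F2*x2) / (F1 + F2)
COP_x = (478*0.092 + 408*0.201) / (478 + 408)
Numerator = 125.9840
Denominator = 886
COP_x = 0.1422


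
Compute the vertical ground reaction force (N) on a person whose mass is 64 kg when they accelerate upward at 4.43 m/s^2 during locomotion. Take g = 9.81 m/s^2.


GRF = m * (g + a)
GRF = 64 * (9.81 + 4.43)
GRF = 64 * 14.2400
GRF = 911.3600


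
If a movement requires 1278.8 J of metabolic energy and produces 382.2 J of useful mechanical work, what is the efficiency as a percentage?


eta = (W_mech / E_meta) * 100
eta = (382.2 / 1278.8) * 100
ratio = 0.2989
eta = 29.8874


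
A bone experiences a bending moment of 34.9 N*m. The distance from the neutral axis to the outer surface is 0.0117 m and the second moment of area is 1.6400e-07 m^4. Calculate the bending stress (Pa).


sigma = M * c / I
sigma = 34.9 * 0.0117 / 1.6400e-07
M * c = 0.4083
sigma = 2.4898e+06


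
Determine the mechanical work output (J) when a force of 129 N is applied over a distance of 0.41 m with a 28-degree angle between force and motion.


W = F * d * cos(theta)
theta = 28 deg = 0.4887 rad
cos(theta) = 0.8829
W = 129 * 0.41 * 0.8829
W = 46.6991


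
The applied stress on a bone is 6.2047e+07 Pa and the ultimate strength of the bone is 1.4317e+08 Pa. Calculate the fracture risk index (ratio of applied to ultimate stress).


FRI = applied / ultimate
FRI = 6.2047e+07 / 1.4317e+08
FRI = 0.4334


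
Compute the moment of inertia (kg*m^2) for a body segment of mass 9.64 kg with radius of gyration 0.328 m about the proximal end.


I = m * k^2
I = 9.64 * 0.328^2
k^2 = 0.1076
I = 1.0371


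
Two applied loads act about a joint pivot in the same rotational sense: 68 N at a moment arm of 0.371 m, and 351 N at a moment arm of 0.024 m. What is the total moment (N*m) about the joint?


M = F1 * d1 + F2 * d2
M = 68 * 0.371 + 351 * 0.024
M = 25.2280 + 8.4240
M = 33.6520


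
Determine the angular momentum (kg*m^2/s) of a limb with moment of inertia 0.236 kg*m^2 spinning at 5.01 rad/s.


L = I * omega
L = 0.236 * 5.01
L = 1.1824


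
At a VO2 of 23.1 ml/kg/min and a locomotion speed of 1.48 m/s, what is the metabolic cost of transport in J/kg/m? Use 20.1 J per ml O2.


Power per kg = VO2 * 20.1 / 60
Power per kg = 23.1 * 20.1 / 60 = 7.7385 W/kg
Cost = power_per_kg / speed
Cost = 7.7385 / 1.48
Cost = 5.2287


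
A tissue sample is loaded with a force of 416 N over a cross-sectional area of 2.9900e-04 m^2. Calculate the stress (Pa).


stress = F / A
stress = 416 / 2.9900e-04
stress = 1.3913e+06


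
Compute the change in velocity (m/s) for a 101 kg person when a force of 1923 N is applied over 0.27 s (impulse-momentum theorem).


J = F * dt = 1923 * 0.27 = 519.2100 N*s
delta_v = J / m
delta_v = 519.2100 / 101
delta_v = 5.1407


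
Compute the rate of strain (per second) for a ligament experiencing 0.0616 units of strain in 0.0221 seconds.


strain_rate = delta_strain / delta_t
strain_rate = 0.0616 / 0.0221
strain_rate = 2.7873


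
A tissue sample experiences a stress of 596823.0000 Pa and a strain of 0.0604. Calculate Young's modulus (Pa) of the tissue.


E = stress / strain
E = 596823.0000 / 0.0604
E = 9.8812e+06


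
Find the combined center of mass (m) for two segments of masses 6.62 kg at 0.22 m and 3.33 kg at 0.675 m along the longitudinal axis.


COM = (m1*x1 + m2*x2) / (m1 + m2)
COM = (6.62*0.22 + 3.33*0.675) / (6.62 + 3.33)
Numerator = 3.7042
Denominator = 9.9500
COM = 0.3723


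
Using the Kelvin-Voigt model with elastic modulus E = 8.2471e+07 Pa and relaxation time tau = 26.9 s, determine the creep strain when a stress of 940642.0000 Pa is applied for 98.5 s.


epsilon(t) = (sigma/E) * (1 - exp(-t/tau))
sigma/E = 940642.0000 / 8.2471e+07 = 0.0114
exp(-t/tau) = exp(-98.5 / 26.9) = 0.0257
epsilon = 0.0114 * (1 - 0.0257)
epsilon = 0.0111


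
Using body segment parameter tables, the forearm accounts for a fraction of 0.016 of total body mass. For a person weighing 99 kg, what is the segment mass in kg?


m_segment = body_mass * fraction
m_segment = 99 * 0.016
m_segment = 1.5840


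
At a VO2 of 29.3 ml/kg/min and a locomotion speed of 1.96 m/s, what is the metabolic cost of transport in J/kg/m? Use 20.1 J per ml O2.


Power per kg = VO2 * 20.1 / 60
Power per kg = 29.3 * 20.1 / 60 = 9.8155 W/kg
Cost = power_per_kg / speed
Cost = 9.8155 / 1.96
Cost = 5.0079


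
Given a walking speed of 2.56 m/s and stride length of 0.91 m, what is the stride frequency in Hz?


f = v / stride_length
f = 2.56 / 0.91
f = 2.8132


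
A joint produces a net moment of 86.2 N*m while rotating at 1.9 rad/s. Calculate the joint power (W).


P = M * omega
P = 86.2 * 1.9
P = 163.7800


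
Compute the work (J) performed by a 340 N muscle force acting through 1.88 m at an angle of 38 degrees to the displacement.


W = F * d * cos(theta)
theta = 38 deg = 0.6632 rad
cos(theta) = 0.7880
W = 340 * 1.88 * 0.7880
W = 503.6965


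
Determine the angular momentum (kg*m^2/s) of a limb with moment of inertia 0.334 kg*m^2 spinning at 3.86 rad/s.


L = I * omega
L = 0.334 * 3.86
L = 1.2892


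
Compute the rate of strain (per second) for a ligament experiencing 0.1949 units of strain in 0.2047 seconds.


strain_rate = delta_strain / delta_t
strain_rate = 0.1949 / 0.2047
strain_rate = 0.9521


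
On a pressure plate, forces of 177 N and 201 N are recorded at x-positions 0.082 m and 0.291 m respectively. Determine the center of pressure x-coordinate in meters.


COP_x = (F1*x1 + F2*x2) / (F1 + F2)
COP_x = (177*0.082 + 201*0.291) / (177 + 201)
Numerator = 73.0050
Denominator = 378
COP_x = 0.1931


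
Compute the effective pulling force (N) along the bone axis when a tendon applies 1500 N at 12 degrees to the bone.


F_eff = F_tendon * cos(theta)
theta = 12 deg = 0.2094 rad
cos(theta) = 0.9781
F_eff = 1500 * 0.9781
F_eff = 1467.2214


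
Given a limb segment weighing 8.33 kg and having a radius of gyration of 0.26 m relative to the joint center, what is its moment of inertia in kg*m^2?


I = m * k^2
I = 8.33 * 0.26^2
k^2 = 0.0676
I = 0.5631


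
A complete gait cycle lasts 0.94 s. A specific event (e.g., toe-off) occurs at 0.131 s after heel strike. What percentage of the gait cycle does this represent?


pct = (event_time / cycle_time) * 100
pct = (0.131 / 0.94) * 100
ratio = 0.1394
pct = 13.9362


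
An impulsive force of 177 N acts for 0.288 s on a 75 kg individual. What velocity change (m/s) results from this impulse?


J = F * dt = 177 * 0.288 = 50.9760 N*s
delta_v = J / m
delta_v = 50.9760 / 75
delta_v = 0.6797


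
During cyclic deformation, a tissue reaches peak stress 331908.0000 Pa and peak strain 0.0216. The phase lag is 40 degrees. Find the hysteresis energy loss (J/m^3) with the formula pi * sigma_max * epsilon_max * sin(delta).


E_loss = pi * sigma_max * epsilon_max * sin(delta)
delta = 40 deg = 0.6981 rad
sin(delta) = 0.6428
E_loss = pi * 331908.0000 * 0.0216 * 0.6428
E_loss = 14477.3422


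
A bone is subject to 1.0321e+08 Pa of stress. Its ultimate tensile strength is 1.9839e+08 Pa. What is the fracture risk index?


FRI = applied / ultimate
FRI = 1.0321e+08 / 1.9839e+08
FRI = 0.5202


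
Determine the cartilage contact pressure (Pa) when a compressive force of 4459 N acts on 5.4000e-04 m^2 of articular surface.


P = F / A
P = 4459 / 5.4000e-04
P = 8.2574e+06


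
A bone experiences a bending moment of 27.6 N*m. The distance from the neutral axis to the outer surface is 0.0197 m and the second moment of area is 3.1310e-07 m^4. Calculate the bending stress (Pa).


sigma = M * c / I
sigma = 27.6 * 0.0197 / 3.1310e-07
M * c = 0.5437
sigma = 1.7366e+06


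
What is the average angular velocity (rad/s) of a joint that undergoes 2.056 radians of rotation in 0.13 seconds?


omega = delta_theta / delta_t
omega = 2.056 / 0.13
omega = 15.8154


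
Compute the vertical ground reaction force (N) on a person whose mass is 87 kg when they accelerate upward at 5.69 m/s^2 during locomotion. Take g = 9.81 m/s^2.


GRF = m * (g + a)
GRF = 87 * (9.81 + 5.69)
GRF = 87 * 15.5000
GRF = 1348.5000


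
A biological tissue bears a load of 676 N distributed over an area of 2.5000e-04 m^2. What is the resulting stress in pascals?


stress = F / A
stress = 676 / 2.5000e-04
stress = 2.7040e+06


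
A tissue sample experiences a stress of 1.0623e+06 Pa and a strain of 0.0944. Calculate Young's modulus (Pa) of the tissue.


E = stress / strain
E = 1.0623e+06 / 0.0944
E = 1.1253e+07


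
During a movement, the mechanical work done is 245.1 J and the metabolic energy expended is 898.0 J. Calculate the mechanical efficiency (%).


eta = (W_mech / E_meta) * 100
eta = (245.1 / 898.0) * 100
ratio = 0.2729
eta = 27.2940


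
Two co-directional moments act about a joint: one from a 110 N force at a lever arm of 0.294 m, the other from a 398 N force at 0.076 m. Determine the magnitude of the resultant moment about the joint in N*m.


M = F1 * d1 + F2 * d2
M = 110 * 0.294 + 398 * 0.076
M = 32.3400 + 30.2480
M = 62.5880


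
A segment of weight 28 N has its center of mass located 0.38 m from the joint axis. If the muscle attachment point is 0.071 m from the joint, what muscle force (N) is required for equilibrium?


F_muscle = W * d_load / d_muscle
F_muscle = 28 * 0.38 / 0.071
Numerator = 10.6400
F_muscle = 149.8592


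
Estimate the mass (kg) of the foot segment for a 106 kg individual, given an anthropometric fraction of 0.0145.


m_segment = body_mass * fraction
m_segment = 106 * 0.0145
m_segment = 1.5370


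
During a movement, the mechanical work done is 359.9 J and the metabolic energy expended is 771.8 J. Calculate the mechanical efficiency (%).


eta = (W_mech / E_meta) * 100
eta = (359.9 / 771.8) * 100
ratio = 0.4663
eta = 46.6313


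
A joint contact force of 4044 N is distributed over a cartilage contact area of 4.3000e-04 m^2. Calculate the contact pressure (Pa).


P = F / A
P = 4044 / 4.3000e-04
P = 9.4047e+06


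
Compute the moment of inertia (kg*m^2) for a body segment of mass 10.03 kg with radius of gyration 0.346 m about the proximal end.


I = m * k^2
I = 10.03 * 0.346^2
k^2 = 0.1197
I = 1.2008


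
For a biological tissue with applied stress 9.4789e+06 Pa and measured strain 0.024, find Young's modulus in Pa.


E = stress / strain
E = 9.4789e+06 / 0.024
E = 3.9495e+08


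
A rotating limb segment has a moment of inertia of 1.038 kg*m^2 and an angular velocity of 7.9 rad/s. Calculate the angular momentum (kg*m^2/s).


L = I * omega
L = 1.038 * 7.9
L = 8.2002


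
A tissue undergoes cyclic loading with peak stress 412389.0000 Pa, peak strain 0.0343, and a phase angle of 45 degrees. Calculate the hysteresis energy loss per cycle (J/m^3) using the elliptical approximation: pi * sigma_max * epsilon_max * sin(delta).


E_loss = pi * sigma_max * epsilon_max * sin(delta)
delta = 45 deg = 0.7854 rad
sin(delta) = 0.7071
E_loss = pi * 412389.0000 * 0.0343 * 0.7071
E_loss = 31422.1623


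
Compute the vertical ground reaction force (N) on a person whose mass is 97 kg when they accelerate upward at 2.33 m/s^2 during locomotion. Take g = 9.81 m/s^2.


GRF = m * (g + a)
GRF = 97 * (9.81 + 2.33)
GRF = 97 * 12.1400
GRF = 1177.5800


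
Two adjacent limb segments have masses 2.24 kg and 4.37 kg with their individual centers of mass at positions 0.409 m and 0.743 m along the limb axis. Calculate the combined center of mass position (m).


COM = (m1*x1 + m2*x2) / (m1 + m2)
COM = (2.24*0.409 + 4.37*0.743) / (2.24 + 4.37)
Numerator = 4.1631
Denominator = 6.6100
COM = 0.6298


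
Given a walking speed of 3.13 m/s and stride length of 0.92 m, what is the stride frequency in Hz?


f = v / stride_length
f = 3.13 / 0.92
f = 3.4022


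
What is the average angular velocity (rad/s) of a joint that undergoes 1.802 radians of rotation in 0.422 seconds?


omega = delta_theta / delta_t
omega = 1.802 / 0.422
omega = 4.2701


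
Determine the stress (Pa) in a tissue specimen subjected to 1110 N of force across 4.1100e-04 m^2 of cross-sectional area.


stress = F / A
stress = 1110 / 4.1100e-04
stress = 2.7007e+06


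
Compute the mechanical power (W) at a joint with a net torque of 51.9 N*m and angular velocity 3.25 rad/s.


P = M * omega
P = 51.9 * 3.25
P = 168.6750


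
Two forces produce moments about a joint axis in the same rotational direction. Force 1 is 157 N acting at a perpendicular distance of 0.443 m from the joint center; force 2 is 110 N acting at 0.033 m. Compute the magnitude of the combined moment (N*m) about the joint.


M = F1 * d1 + F2 * d2
M = 157 * 0.443 + 110 * 0.033
M = 69.5510 + 3.6300
M = 73.1810


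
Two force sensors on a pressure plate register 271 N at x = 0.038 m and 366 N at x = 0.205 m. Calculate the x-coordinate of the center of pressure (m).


COP_x = (F1*x1 + F2*x2) / (F1 + F2)
COP_x = (271*0.038 + 366*0.205) / (271 + 366)
Numerator = 85.3280
Denominator = 637
COP_x = 0.1340


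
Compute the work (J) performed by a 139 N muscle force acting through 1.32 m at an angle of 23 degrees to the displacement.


W = F * d * cos(theta)
theta = 23 deg = 0.4014 rad
cos(theta) = 0.9205
W = 139 * 1.32 * 0.9205
W = 168.8942


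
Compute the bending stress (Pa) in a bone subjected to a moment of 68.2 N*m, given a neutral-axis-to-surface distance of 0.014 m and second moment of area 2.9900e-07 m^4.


sigma = M * c / I
sigma = 68.2 * 0.014 / 2.9900e-07
M * c = 0.9548
sigma = 3.1933e+06


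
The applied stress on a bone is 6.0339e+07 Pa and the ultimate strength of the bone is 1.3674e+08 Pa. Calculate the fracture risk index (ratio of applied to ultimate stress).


FRI = applied / ultimate
FRI = 6.0339e+07 / 1.3674e+08
FRI = 0.4413


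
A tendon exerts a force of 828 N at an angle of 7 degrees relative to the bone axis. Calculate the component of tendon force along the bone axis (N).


F_eff = F_tendon * cos(theta)
theta = 7 deg = 0.1222 rad
cos(theta) = 0.9925
F_eff = 828 * 0.9925
F_eff = 821.8282


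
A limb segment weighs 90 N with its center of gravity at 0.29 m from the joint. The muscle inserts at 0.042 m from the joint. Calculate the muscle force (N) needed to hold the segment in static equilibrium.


F_muscle = W * d_load / d_muscle
F_muscle = 90 * 0.29 / 0.042
Numerator = 26.1000
F_muscle = 621.4286


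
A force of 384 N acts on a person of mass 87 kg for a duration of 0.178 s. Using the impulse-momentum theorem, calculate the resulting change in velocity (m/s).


J = F * dt = 384 * 0.178 = 68.3520 N*s
delta_v = J / m
delta_v = 68.3520 / 87
delta_v = 0.7857


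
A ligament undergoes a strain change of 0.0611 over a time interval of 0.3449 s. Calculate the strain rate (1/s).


strain_rate = delta_strain / delta_t
strain_rate = 0.0611 / 0.3449
strain_rate = 0.1772


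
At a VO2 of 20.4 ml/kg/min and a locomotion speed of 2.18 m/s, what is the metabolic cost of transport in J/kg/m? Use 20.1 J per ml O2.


Power per kg = VO2 * 20.1 / 60
Power per kg = 20.4 * 20.1 / 60 = 6.8340 W/kg
Cost = power_per_kg / speed
Cost = 6.8340 / 2.18
Cost = 3.1349


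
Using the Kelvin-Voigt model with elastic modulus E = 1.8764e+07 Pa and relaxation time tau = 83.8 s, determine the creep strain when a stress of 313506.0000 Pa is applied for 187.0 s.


epsilon(t) = (sigma/E) * (1 - exp(-t/tau))
sigma/E = 313506.0000 / 1.8764e+07 = 0.0167
exp(-t/tau) = exp(-187.0 / 83.8) = 0.1074
epsilon = 0.0167 * (1 - 0.1074)
epsilon = 0.0149


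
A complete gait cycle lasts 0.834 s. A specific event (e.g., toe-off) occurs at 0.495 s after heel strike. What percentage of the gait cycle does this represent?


pct = (event_time / cycle_time) * 100
pct = (0.495 / 0.834) * 100
ratio = 0.5935
pct = 59.3525


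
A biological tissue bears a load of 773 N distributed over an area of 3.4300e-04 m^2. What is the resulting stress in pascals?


stress = F / A
stress = 773 / 3.4300e-04
stress = 2.2536e+06


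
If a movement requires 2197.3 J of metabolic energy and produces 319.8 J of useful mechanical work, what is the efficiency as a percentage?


eta = (W_mech / E_meta) * 100
eta = (319.8 / 2197.3) * 100
ratio = 0.1455
eta = 14.5542
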